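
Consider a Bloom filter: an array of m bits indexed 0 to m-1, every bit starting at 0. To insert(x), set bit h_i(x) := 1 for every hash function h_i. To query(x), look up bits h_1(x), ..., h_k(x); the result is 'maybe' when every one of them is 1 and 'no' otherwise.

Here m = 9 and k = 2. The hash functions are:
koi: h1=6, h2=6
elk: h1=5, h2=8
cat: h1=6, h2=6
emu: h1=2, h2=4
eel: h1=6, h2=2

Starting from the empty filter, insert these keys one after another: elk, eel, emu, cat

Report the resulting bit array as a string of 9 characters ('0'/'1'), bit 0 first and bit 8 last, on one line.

Answer: 001011101

Derivation:
Start: bits=000000000
After insert 'elk': sets bits 5 8 -> bits=000001001
After insert 'eel': sets bits 2 6 -> bits=001001101
After insert 'emu': sets bits 2 4 -> bits=001011101
After insert 'cat': sets bits 6 -> bits=001011101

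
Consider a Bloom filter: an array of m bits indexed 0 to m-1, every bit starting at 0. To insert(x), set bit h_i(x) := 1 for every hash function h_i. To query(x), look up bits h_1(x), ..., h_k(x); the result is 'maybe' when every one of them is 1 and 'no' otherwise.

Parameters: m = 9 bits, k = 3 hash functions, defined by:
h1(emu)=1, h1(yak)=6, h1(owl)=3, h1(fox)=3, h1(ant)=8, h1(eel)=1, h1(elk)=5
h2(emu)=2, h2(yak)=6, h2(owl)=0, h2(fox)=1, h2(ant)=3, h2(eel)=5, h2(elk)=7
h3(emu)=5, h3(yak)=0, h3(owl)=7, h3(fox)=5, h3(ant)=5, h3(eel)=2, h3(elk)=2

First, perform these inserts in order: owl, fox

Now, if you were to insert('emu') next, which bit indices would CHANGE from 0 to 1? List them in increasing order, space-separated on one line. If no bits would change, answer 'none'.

Start: bits=000000000
After insert 'owl': sets bits 0 3 7 -> bits=100100010
After insert 'fox': sets bits 1 3 5 -> bits=110101010
insert 'emu' would touch bits 1 2 5; currently bit1=1, bit2=0, bit5=1
Bits that are 0 among those (would change 0->1): 2

Answer: 2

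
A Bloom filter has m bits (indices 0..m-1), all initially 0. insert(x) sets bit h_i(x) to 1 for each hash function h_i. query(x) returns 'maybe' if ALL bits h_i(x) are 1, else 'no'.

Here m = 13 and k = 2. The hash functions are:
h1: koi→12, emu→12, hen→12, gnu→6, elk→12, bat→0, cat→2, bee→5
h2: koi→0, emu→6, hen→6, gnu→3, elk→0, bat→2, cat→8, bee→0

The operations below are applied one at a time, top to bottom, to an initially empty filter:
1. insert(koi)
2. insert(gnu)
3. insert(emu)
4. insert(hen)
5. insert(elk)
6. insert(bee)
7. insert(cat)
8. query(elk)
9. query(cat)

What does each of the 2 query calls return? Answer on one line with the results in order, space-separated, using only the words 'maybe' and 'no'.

Start: bits=0000000000000
Op 1: insert koi -> sets bits 0 12 -> bits=1000000000001
Op 2: insert gnu -> sets bits 3 6 -> bits=1001001000001
Op 3: insert emu -> sets bits 6 12 -> bits=1001001000001
Op 4: insert hen -> sets bits 6 12 -> bits=1001001000001
Op 5: insert elk -> sets bits 0 12 -> bits=1001001000001
Op 6: insert bee -> sets bits 0 5 -> bits=1001011000001
Op 7: insert cat -> sets bits 2 8 -> bits=1011011010001
Op 8: query elk -> checks bit0=1, bit12=1 (all 1) -> maybe
Op 9: query cat -> checks bit2=1, bit8=1 (all 1) -> maybe
Query results in order: maybe maybe

Answer: maybe maybe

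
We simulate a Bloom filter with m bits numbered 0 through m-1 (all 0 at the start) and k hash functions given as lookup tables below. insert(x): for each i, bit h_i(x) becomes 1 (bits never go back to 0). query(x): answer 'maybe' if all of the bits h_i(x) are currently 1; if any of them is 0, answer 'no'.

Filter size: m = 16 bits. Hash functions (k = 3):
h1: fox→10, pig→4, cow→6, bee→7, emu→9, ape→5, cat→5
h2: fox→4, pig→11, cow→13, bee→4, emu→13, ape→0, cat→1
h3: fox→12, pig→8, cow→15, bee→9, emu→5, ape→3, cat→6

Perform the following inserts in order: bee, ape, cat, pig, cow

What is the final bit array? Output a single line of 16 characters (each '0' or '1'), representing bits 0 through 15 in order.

Start: bits=0000000000000000
After insert 'bee': sets bits 4 7 9 -> bits=0000100101000000
After insert 'ape': sets bits 0 3 5 -> bits=1001110101000000
After insert 'cat': sets bits 1 5 6 -> bits=1101111101000000
After insert 'pig': sets bits 4 8 11 -> bits=1101111111010000
After insert 'cow': sets bits 6 13 15 -> bits=1101111111010101

Answer: 1101111111010101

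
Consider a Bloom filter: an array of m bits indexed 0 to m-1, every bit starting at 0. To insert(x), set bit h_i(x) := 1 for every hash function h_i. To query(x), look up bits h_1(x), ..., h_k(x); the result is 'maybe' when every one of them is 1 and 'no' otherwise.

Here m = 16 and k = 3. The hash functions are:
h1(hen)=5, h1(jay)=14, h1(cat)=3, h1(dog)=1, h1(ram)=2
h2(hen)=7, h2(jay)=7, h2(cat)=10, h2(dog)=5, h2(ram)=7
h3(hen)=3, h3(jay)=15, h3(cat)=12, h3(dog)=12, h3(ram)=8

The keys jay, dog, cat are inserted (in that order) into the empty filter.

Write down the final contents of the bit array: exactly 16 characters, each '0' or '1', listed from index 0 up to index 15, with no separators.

Start: bits=0000000000000000
After insert 'jay': sets bits 7 14 15 -> bits=0000000100000011
After insert 'dog': sets bits 1 5 12 -> bits=0100010100001011
After insert 'cat': sets bits 3 10 12 -> bits=0101010100101011

Answer: 0101010100101011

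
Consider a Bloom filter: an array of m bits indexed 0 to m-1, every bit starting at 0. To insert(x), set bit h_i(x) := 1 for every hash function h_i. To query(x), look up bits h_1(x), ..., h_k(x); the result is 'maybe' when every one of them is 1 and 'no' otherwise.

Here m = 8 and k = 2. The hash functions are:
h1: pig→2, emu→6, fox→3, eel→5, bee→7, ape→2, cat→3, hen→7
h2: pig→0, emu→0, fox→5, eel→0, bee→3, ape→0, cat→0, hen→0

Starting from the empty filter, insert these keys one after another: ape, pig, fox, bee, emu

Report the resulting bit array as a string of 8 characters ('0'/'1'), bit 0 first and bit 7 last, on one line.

Answer: 10110111

Derivation:
Start: bits=00000000
After insert 'ape': sets bits 0 2 -> bits=10100000
After insert 'pig': sets bits 0 2 -> bits=10100000
After insert 'fox': sets bits 3 5 -> bits=10110100
After insert 'bee': sets bits 3 7 -> bits=10110101
After insert 'emu': sets bits 0 6 -> bits=10110111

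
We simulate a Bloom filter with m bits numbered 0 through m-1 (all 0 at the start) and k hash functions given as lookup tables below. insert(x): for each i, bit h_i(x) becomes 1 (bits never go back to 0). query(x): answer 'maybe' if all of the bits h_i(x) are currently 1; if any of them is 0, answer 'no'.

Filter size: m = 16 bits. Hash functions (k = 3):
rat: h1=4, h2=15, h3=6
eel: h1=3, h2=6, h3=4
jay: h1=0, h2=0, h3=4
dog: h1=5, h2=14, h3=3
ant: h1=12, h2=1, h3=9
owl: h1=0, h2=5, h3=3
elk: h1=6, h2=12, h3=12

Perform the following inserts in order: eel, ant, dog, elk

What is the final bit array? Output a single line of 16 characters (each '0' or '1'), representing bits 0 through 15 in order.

Answer: 0101111001001010

Derivation:
Start: bits=0000000000000000
After insert 'eel': sets bits 3 4 6 -> bits=0001101000000000
After insert 'ant': sets bits 1 9 12 -> bits=0101101001001000
After insert 'dog': sets bits 3 5 14 -> bits=0101111001001010
After insert 'elk': sets bits 6 12 -> bits=0101111001001010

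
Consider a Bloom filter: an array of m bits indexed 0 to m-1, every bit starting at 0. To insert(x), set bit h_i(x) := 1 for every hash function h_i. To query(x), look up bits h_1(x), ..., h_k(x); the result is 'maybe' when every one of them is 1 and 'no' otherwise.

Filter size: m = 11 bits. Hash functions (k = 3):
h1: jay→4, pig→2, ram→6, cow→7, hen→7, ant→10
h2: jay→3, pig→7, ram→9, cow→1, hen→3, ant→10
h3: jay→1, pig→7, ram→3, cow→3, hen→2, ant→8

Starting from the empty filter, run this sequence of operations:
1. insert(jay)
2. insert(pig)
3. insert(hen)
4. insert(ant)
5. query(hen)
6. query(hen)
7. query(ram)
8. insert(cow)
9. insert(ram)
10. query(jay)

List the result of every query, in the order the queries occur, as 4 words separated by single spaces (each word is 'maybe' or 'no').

Start: bits=00000000000
Op 1: insert jay -> sets bits 1 3 4 -> bits=01011000000
Op 2: insert pig -> sets bits 2 7 -> bits=01111001000
Op 3: insert hen -> sets bits 2 3 7 -> bits=01111001000
Op 4: insert ant -> sets bits 8 10 -> bits=01111001101
Op 5: query hen -> checks bit2=1, bit3=1, bit7=1 (all 1) -> maybe
Op 6: query hen -> checks bit2=1, bit3=1, bit7=1 (all 1) -> maybe
Op 7: query ram -> checks bit3=1, bit6=0, bit9=0 (has a 0) -> no
Op 8: insert cow -> sets bits 1 3 7 -> bits=01111001101
Op 9: insert ram -> sets bits 3 6 9 -> bits=01111011111
Op 10: query jay -> checks bit1=1, bit3=1, bit4=1 (all 1) -> maybe
Query results in order: maybe maybe no maybe

Answer: maybe maybe no maybe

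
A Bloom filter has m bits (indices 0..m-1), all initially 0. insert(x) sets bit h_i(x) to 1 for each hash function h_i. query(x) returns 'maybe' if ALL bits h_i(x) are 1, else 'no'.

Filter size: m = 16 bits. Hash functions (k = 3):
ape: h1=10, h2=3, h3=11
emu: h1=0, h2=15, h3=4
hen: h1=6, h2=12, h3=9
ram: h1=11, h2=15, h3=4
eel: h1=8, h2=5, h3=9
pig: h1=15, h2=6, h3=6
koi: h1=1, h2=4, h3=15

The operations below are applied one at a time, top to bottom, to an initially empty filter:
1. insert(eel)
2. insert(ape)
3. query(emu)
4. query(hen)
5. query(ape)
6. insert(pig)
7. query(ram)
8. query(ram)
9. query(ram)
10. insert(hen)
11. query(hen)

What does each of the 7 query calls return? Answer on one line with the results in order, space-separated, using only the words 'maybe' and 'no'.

Answer: no no maybe no no no maybe

Derivation:
Start: bits=0000000000000000
Op 1: insert eel -> sets bits 5 8 9 -> bits=0000010011000000
Op 2: insert ape -> sets bits 3 10 11 -> bits=0001010011110000
Op 3: query emu -> checks bit0=0, bit4=0, bit15=0 (has a 0) -> no
Op 4: query hen -> checks bit6=0, bit9=1, bit12=0 (has a 0) -> no
Op 5: query ape -> checks bit3=1, bit10=1, bit11=1 (all 1) -> maybe
Op 6: insert pig -> sets bits 6 15 -> bits=0001011011110001
Op 7: query ram -> checks bit4=0, bit11=1, bit15=1 (has a 0) -> no
Op 8: query ram -> checks bit4=0, bit11=1, bit15=1 (has a 0) -> no
Op 9: query ram -> checks bit4=0, bit11=1, bit15=1 (has a 0) -> no
Op 10: insert hen -> sets bits 6 9 12 -> bits=0001011011111001
Op 11: query hen -> checks bit6=1, bit9=1, bit12=1 (all 1) -> maybe
Query results in order: no no maybe no no no maybe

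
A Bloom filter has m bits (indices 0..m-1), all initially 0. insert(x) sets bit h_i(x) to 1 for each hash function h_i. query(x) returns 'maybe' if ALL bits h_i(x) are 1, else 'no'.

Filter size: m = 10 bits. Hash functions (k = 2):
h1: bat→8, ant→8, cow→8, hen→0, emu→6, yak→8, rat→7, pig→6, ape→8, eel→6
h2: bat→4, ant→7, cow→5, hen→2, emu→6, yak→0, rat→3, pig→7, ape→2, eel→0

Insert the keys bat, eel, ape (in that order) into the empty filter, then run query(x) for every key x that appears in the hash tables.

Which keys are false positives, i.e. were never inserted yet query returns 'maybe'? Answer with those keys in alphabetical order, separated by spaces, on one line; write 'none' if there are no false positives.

Answer: emu hen yak

Derivation:
Start: bits=0000000000
After insert 'bat': sets bits 4 8 -> bits=0000100010
After insert 'eel': sets bits 0 6 -> bits=1000101010
After insert 'ape': sets bits 2 8 -> bits=1010101010
Not inserted: ant cow emu hen pig rat yak — query each against bits=1010101010:
query ant: checks bit7=0, bit8=1 (has a 0) -> no => not a false positive
query cow: checks bit5=0, bit8=1 (has a 0) -> no => not a false positive
query emu: checks bit6=1 (all 1) -> maybe => FALSE POSITIVE
query hen: checks bit0=1, bit2=1 (all 1) -> maybe => FALSE POSITIVE
query pig: checks bit6=1, bit7=0 (has a 0) -> no => not a false positive
query rat: checks bit3=0, bit7=0 (has a 0) -> no => not a false positive
query yak: checks bit0=1, bit8=1 (all 1) -> maybe => FALSE POSITIVE
False positives (alphabetical): emu hen yak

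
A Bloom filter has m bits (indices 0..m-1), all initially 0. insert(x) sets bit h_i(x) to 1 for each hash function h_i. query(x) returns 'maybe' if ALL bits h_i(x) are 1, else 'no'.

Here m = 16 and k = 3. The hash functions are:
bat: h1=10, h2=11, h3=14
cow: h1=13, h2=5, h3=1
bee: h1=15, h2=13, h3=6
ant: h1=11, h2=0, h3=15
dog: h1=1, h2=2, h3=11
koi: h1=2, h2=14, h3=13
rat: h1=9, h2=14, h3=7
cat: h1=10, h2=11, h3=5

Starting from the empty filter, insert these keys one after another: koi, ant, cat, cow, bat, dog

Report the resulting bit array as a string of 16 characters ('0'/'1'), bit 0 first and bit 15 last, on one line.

Start: bits=0000000000000000
After insert 'koi': sets bits 2 13 14 -> bits=0010000000000110
After insert 'ant': sets bits 0 11 15 -> bits=1010000000010111
After insert 'cat': sets bits 5 10 11 -> bits=1010010000110111
After insert 'cow': sets bits 1 5 13 -> bits=1110010000110111
After insert 'bat': sets bits 10 11 14 -> bits=1110010000110111
After insert 'dog': sets bits 1 2 11 -> bits=1110010000110111

Answer: 1110010000110111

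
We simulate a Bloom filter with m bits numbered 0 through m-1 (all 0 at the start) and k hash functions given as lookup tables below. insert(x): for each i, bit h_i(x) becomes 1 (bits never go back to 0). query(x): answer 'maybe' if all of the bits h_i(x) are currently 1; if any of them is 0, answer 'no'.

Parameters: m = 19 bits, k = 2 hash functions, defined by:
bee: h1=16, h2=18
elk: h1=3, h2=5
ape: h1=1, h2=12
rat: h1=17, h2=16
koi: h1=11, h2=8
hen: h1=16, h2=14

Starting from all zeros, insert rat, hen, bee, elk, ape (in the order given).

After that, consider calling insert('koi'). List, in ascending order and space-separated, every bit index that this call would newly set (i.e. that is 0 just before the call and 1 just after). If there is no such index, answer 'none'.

Answer: 8 11

Derivation:
Start: bits=0000000000000000000
After insert 'rat': sets bits 16 17 -> bits=0000000000000000110
After insert 'hen': sets bits 14 16 -> bits=0000000000000010110
After insert 'bee': sets bits 16 18 -> bits=0000000000000010111
After insert 'elk': sets bits 3 5 -> bits=0001010000000010111
After insert 'ape': sets bits 1 12 -> bits=0101010000001010111
insert 'koi' would touch bits 8 11; currently bit8=0, bit11=0
Bits that are 0 among those (would change 0->1): 8 11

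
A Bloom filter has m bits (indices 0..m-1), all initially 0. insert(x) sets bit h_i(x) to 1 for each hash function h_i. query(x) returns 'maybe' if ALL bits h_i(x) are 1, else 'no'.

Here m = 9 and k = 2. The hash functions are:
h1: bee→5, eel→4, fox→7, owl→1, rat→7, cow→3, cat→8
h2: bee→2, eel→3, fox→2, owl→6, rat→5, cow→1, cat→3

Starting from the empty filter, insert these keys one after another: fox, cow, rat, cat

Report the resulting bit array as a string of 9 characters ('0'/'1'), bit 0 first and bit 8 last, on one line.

Start: bits=000000000
After insert 'fox': sets bits 2 7 -> bits=001000010
After insert 'cow': sets bits 1 3 -> bits=011100010
After insert 'rat': sets bits 5 7 -> bits=011101010
After insert 'cat': sets bits 3 8 -> bits=011101011

Answer: 011101011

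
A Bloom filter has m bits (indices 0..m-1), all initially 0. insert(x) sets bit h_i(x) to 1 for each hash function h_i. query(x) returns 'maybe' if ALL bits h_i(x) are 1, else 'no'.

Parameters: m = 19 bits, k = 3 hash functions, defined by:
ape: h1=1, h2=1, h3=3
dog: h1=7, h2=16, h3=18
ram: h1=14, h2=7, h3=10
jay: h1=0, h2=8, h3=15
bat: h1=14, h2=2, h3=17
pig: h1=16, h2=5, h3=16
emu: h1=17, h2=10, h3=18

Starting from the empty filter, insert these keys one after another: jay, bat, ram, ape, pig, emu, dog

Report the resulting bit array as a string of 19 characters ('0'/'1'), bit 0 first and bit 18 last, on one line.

Start: bits=0000000000000000000
After insert 'jay': sets bits 0 8 15 -> bits=1000000010000001000
After insert 'bat': sets bits 2 14 17 -> bits=1010000010000011010
After insert 'ram': sets bits 7 10 14 -> bits=1010000110100011010
After insert 'ape': sets bits 1 3 -> bits=1111000110100011010
After insert 'pig': sets bits 5 16 -> bits=1111010110100011110
After insert 'emu': sets bits 10 17 18 -> bits=1111010110100011111
After insert 'dog': sets bits 7 16 18 -> bits=1111010110100011111

Answer: 1111010110100011111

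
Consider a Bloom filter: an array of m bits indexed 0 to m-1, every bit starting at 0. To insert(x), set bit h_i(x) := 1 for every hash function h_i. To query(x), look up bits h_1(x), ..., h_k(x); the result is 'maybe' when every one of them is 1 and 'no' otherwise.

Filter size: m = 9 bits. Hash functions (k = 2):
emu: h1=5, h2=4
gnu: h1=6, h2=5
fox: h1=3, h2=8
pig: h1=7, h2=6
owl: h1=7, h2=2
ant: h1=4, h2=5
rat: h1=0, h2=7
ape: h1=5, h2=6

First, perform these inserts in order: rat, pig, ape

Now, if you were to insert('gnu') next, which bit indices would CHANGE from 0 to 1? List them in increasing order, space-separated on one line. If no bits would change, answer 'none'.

Start: bits=000000000
After insert 'rat': sets bits 0 7 -> bits=100000010
After insert 'pig': sets bits 6 7 -> bits=100000110
After insert 'ape': sets bits 5 6 -> bits=100001110
insert 'gnu' would touch bits 5 6; currently bit5=1, bit6=1
Bits that are 0 among those (would change 0->1): none

Answer: none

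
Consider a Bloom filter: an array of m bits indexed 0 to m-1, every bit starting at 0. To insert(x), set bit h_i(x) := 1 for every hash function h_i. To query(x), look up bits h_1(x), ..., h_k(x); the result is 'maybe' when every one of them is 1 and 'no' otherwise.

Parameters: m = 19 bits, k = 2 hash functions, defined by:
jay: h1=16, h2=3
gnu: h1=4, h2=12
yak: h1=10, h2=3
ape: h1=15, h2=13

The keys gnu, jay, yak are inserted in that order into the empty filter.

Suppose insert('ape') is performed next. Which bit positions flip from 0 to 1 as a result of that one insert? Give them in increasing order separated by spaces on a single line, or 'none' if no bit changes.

Start: bits=0000000000000000000
After insert 'gnu': sets bits 4 12 -> bits=0000100000001000000
After insert 'jay': sets bits 3 16 -> bits=0001100000001000100
After insert 'yak': sets bits 3 10 -> bits=0001100000101000100
insert 'ape' would touch bits 13 15; currently bit13=0, bit15=0
Bits that are 0 among those (would change 0->1): 13 15

Answer: 13 15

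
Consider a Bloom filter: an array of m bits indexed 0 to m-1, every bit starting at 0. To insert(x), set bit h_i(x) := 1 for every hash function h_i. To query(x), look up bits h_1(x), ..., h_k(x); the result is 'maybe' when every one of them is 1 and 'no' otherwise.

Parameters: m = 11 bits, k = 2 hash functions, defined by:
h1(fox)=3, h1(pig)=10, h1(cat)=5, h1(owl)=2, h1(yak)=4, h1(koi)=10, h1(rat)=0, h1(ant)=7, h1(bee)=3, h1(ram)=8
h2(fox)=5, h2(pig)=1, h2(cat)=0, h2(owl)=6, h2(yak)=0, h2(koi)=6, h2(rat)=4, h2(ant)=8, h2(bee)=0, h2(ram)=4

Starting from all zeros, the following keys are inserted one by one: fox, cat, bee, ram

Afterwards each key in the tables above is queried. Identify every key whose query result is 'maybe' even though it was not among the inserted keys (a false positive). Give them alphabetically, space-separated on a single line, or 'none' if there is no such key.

Start: bits=00000000000
After insert 'fox': sets bits 3 5 -> bits=00010100000
After insert 'cat': sets bits 0 5 -> bits=10010100000
After insert 'bee': sets bits 0 3 -> bits=10010100000
After insert 'ram': sets bits 4 8 -> bits=10011100100
Not inserted: ant koi owl pig rat yak — query each against bits=10011100100:
query ant: checks bit7=0, bit8=1 (has a 0) -> no => not a false positive
query koi: checks bit6=0, bit10=0 (has a 0) -> no => not a false positive
query owl: checks bit2=0, bit6=0 (has a 0) -> no => not a false positive
query pig: checks bit1=0, bit10=0 (has a 0) -> no => not a false positive
query rat: checks bit0=1, bit4=1 (all 1) -> maybe => FALSE POSITIVE
query yak: checks bit0=1, bit4=1 (all 1) -> maybe => FALSE POSITIVE
False positives (alphabetical): rat yak

Answer: rat yak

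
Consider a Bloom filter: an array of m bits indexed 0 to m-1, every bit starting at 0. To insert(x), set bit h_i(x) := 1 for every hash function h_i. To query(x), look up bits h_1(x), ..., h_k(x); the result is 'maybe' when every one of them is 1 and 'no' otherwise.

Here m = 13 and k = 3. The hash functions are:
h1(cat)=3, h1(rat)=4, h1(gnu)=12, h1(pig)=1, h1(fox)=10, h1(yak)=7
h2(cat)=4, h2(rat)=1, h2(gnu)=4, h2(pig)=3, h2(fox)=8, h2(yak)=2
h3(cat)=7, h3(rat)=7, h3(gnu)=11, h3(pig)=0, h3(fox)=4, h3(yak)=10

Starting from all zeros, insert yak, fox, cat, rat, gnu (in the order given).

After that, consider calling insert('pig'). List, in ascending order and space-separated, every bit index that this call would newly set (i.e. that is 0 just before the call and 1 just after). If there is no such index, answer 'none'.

Start: bits=0000000000000
After insert 'yak': sets bits 2 7 10 -> bits=0010000100100
After insert 'fox': sets bits 4 8 10 -> bits=0010100110100
After insert 'cat': sets bits 3 4 7 -> bits=0011100110100
After insert 'rat': sets bits 1 4 7 -> bits=0111100110100
After insert 'gnu': sets bits 4 11 12 -> bits=0111100110111
insert 'pig' would touch bits 0 1 3; currently bit0=0, bit1=1, bit3=1
Bits that are 0 among those (would change 0->1): 0

Answer: 0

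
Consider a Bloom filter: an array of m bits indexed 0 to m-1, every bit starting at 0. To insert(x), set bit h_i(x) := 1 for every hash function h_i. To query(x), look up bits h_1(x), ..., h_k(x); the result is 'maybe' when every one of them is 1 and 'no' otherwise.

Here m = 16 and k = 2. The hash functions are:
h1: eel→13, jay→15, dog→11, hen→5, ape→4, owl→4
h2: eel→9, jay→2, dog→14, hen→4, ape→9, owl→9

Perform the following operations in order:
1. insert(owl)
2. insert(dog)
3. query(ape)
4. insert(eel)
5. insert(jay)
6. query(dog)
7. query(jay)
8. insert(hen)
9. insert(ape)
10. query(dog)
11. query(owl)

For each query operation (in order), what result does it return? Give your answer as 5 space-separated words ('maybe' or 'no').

Start: bits=0000000000000000
Op 1: insert owl -> sets bits 4 9 -> bits=0000100001000000
Op 2: insert dog -> sets bits 11 14 -> bits=0000100001010010
Op 3: query ape -> checks bit4=1, bit9=1 (all 1) -> maybe
Op 4: insert eel -> sets bits 9 13 -> bits=0000100001010110
Op 5: insert jay -> sets bits 2 15 -> bits=0010100001010111
Op 6: query dog -> checks bit11=1, bit14=1 (all 1) -> maybe
Op 7: query jay -> checks bit2=1, bit15=1 (all 1) -> maybe
Op 8: insert hen -> sets bits 4 5 -> bits=0010110001010111
Op 9: insert ape -> sets bits 4 9 -> bits=0010110001010111
Op 10: query dog -> checks bit11=1, bit14=1 (all 1) -> maybe
Op 11: query owl -> checks bit4=1, bit9=1 (all 1) -> maybe
Query results in order: maybe maybe maybe maybe maybe

Answer: maybe maybe maybe maybe maybe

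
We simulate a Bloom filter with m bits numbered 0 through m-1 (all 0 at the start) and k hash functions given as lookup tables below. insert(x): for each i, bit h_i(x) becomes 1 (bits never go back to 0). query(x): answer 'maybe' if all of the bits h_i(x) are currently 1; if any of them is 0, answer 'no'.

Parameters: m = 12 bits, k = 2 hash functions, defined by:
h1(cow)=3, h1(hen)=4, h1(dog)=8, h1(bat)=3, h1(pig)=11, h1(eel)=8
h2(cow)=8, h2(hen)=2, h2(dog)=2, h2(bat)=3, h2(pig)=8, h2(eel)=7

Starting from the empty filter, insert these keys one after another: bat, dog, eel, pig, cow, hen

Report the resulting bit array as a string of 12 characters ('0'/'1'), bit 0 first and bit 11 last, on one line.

Answer: 001110011001

Derivation:
Start: bits=000000000000
After insert 'bat': sets bits 3 -> bits=000100000000
After insert 'dog': sets bits 2 8 -> bits=001100001000
After insert 'eel': sets bits 7 8 -> bits=001100011000
After insert 'pig': sets bits 8 11 -> bits=001100011001
After insert 'cow': sets bits 3 8 -> bits=001100011001
After insert 'hen': sets bits 2 4 -> bits=001110011001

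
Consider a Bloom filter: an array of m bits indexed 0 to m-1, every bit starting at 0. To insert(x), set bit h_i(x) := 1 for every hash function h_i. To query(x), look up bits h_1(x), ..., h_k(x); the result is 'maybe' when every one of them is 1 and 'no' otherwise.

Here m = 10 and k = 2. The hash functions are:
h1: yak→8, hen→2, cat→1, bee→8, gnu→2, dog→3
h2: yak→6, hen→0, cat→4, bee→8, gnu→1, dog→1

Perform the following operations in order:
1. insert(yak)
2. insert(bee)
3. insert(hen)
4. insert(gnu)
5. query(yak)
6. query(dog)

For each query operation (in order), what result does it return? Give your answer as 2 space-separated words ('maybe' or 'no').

Answer: maybe no

Derivation:
Start: bits=0000000000
Op 1: insert yak -> sets bits 6 8 -> bits=0000001010
Op 2: insert bee -> sets bits 8 -> bits=0000001010
Op 3: insert hen -> sets bits 0 2 -> bits=1010001010
Op 4: insert gnu -> sets bits 1 2 -> bits=1110001010
Op 5: query yak -> checks bit6=1, bit8=1 (all 1) -> maybe
Op 6: query dog -> checks bit1=1, bit3=0 (has a 0) -> no
Query results in order: maybe no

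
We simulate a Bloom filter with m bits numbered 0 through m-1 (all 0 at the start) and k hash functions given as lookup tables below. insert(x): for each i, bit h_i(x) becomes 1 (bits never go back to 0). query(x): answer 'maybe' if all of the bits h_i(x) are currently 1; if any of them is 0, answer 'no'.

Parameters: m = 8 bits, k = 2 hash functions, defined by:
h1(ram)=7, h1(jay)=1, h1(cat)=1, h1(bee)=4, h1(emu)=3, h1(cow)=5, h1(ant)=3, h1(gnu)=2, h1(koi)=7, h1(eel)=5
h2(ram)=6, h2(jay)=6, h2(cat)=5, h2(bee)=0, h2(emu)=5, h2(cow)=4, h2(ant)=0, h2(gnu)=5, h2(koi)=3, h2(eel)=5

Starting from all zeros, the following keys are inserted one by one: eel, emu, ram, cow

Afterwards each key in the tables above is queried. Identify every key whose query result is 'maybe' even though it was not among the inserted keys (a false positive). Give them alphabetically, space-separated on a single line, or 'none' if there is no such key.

Start: bits=00000000
After insert 'eel': sets bits 5 -> bits=00000100
After insert 'emu': sets bits 3 5 -> bits=00010100
After insert 'ram': sets bits 6 7 -> bits=00010111
After insert 'cow': sets bits 4 5 -> bits=00011111
Not inserted: ant bee cat gnu jay koi — query each against bits=00011111:
query ant: checks bit0=0, bit3=1 (has a 0) -> no => not a false positive
query bee: checks bit0=0, bit4=1 (has a 0) -> no => not a false positive
query cat: checks bit1=0, bit5=1 (has a 0) -> no => not a false positive
query gnu: checks bit2=0, bit5=1 (has a 0) -> no => not a false positive
query jay: checks bit1=0, bit6=1 (has a 0) -> no => not a false positive
query koi: checks bit3=1, bit7=1 (all 1) -> maybe => FALSE POSITIVE
False positives (alphabetical): koi

Answer: koi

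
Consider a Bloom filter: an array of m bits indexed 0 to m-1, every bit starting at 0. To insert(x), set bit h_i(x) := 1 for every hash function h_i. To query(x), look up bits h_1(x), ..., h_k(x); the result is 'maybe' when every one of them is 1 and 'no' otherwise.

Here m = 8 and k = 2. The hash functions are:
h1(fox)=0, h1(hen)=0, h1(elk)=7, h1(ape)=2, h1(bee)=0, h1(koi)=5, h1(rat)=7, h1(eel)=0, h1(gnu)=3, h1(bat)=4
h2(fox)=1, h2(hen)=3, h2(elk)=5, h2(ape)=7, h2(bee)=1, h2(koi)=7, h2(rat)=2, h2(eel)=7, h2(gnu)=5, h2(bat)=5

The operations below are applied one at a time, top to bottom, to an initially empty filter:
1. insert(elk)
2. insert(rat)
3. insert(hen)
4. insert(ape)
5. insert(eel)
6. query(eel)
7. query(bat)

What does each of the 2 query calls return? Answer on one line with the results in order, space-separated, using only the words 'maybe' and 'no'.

Answer: maybe no

Derivation:
Start: bits=00000000
Op 1: insert elk -> sets bits 5 7 -> bits=00000101
Op 2: insert rat -> sets bits 2 7 -> bits=00100101
Op 3: insert hen -> sets bits 0 3 -> bits=10110101
Op 4: insert ape -> sets bits 2 7 -> bits=10110101
Op 5: insert eel -> sets bits 0 7 -> bits=10110101
Op 6: query eel -> checks bit0=1, bit7=1 (all 1) -> maybe
Op 7: query bat -> checks bit4=0, bit5=1 (has a 0) -> no
Query results in order: maybe no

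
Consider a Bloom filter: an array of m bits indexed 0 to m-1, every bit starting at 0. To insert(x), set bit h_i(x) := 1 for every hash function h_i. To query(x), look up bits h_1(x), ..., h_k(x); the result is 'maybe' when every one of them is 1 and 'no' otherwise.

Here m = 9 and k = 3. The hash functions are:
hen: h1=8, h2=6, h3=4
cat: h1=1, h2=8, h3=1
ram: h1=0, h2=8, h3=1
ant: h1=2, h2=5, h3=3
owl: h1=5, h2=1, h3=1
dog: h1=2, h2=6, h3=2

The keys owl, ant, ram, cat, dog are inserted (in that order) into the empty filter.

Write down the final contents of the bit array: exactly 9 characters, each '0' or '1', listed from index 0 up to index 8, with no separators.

Start: bits=000000000
After insert 'owl': sets bits 1 5 -> bits=010001000
After insert 'ant': sets bits 2 3 5 -> bits=011101000
After insert 'ram': sets bits 0 1 8 -> bits=111101001
After insert 'cat': sets bits 1 8 -> bits=111101001
After insert 'dog': sets bits 2 6 -> bits=111101101

Answer: 111101101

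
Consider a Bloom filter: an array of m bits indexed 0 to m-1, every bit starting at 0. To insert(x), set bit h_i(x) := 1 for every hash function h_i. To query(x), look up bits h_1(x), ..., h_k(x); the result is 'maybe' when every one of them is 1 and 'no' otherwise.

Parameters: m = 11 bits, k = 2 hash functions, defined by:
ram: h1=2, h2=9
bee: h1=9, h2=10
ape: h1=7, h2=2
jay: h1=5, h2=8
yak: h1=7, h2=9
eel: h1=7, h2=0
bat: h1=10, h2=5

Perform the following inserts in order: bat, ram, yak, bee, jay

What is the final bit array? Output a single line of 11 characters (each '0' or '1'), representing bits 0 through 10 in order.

Answer: 00100101111

Derivation:
Start: bits=00000000000
After insert 'bat': sets bits 5 10 -> bits=00000100001
After insert 'ram': sets bits 2 9 -> bits=00100100011
After insert 'yak': sets bits 7 9 -> bits=00100101011
After insert 'bee': sets bits 9 10 -> bits=00100101011
After insert 'jay': sets bits 5 8 -> bits=00100101111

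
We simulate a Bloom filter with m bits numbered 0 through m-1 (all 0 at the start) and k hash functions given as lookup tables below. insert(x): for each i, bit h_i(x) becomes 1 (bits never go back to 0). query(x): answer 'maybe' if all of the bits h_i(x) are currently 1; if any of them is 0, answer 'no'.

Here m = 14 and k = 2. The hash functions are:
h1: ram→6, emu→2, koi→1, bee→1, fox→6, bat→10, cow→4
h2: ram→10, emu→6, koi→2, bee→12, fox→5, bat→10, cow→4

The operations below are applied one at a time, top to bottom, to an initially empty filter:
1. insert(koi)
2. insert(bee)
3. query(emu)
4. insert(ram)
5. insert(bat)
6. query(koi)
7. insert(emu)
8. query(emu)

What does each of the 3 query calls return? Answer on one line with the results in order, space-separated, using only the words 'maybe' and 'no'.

Start: bits=00000000000000
Op 1: insert koi -> sets bits 1 2 -> bits=01100000000000
Op 2: insert bee -> sets bits 1 12 -> bits=01100000000010
Op 3: query emu -> checks bit2=1, bit6=0 (has a 0) -> no
Op 4: insert ram -> sets bits 6 10 -> bits=01100010001010
Op 5: insert bat -> sets bits 10 -> bits=01100010001010
Op 6: query koi -> checks bit1=1, bit2=1 (all 1) -> maybe
Op 7: insert emu -> sets bits 2 6 -> bits=01100010001010
Op 8: query emu -> checks bit2=1, bit6=1 (all 1) -> maybe
Query results in order: no maybe maybe

Answer: no maybe maybe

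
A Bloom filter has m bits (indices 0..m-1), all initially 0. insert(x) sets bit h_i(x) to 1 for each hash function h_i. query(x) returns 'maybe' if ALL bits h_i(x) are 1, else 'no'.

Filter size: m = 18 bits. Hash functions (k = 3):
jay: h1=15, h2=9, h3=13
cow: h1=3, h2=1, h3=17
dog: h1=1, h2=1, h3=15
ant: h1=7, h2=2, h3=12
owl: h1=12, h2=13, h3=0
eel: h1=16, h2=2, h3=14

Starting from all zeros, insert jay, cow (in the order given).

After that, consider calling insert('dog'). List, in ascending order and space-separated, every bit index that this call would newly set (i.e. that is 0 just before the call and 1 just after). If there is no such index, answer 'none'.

Answer: none

Derivation:
Start: bits=000000000000000000
After insert 'jay': sets bits 9 13 15 -> bits=000000000100010100
After insert 'cow': sets bits 1 3 17 -> bits=010100000100010101
insert 'dog' would touch bits 1 15; currently bit1=1, bit15=1
Bits that are 0 among those (would change 0->1): none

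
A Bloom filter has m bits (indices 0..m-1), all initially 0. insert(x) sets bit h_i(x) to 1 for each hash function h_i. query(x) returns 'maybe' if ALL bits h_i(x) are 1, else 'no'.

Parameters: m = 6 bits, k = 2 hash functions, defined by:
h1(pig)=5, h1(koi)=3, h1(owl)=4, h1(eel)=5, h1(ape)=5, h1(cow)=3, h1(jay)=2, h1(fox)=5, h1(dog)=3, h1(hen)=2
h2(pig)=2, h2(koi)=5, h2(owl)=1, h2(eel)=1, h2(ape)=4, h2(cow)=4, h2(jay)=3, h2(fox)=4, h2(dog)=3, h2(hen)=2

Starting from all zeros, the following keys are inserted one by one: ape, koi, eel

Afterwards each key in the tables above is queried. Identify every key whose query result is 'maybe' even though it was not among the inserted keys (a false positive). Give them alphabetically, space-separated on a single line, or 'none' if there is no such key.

Answer: cow dog fox owl

Derivation:
Start: bits=000000
After insert 'ape': sets bits 4 5 -> bits=000011
After insert 'koi': sets bits 3 5 -> bits=000111
After insert 'eel': sets bits 1 5 -> bits=010111
Not inserted: cow dog fox hen jay owl pig — query each against bits=010111:
query cow: checks bit3=1, bit4=1 (all 1) -> maybe => FALSE POSITIVE
query dog: checks bit3=1 (all 1) -> maybe => FALSE POSITIVE
query fox: checks bit4=1, bit5=1 (all 1) -> maybe => FALSE POSITIVE
query hen: checks bit2=0 (has a 0) -> no => not a false positive
query jay: checks bit2=0, bit3=1 (has a 0) -> no => not a false positive
query owl: checks bit1=1, bit4=1 (all 1) -> maybe => FALSE POSITIVE
query pig: checks bit2=0, bit5=1 (has a 0) -> no => not a false positive
False positives (alphabetical): cow dog fox owl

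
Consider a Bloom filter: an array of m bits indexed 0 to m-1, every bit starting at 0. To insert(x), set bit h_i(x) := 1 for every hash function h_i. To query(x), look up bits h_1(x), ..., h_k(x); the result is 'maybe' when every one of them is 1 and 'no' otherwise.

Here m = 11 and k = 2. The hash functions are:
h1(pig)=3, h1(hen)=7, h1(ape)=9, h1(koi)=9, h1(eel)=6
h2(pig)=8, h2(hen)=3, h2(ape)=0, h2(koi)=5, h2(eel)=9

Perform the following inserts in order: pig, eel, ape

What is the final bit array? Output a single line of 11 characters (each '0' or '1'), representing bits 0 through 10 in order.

Start: bits=00000000000
After insert 'pig': sets bits 3 8 -> bits=00010000100
After insert 'eel': sets bits 6 9 -> bits=00010010110
After insert 'ape': sets bits 0 9 -> bits=10010010110

Answer: 10010010110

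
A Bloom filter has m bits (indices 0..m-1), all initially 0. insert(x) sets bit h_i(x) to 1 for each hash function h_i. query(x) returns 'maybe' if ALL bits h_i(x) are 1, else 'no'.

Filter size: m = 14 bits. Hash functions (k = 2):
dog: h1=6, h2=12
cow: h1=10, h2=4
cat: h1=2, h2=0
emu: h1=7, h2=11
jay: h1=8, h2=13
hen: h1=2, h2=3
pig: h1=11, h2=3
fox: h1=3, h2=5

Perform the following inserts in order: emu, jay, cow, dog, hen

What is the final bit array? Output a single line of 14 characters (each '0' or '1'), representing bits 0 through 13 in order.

Answer: 00111011101111

Derivation:
Start: bits=00000000000000
After insert 'emu': sets bits 7 11 -> bits=00000001000100
After insert 'jay': sets bits 8 13 -> bits=00000001100101
After insert 'cow': sets bits 4 10 -> bits=00001001101101
After insert 'dog': sets bits 6 12 -> bits=00001011101111
After insert 'hen': sets bits 2 3 -> bits=00111011101111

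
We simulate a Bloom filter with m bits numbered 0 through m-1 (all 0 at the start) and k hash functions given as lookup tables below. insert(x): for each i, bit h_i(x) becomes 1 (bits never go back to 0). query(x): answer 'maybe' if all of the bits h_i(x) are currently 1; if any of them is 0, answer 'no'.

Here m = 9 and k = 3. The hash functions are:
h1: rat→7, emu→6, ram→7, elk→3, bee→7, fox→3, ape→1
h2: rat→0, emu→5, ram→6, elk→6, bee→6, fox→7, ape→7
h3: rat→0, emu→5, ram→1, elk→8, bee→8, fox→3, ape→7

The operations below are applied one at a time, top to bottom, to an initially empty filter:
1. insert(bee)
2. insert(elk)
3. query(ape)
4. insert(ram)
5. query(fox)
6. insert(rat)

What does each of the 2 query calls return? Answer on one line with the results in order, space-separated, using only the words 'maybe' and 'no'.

Answer: no maybe

Derivation:
Start: bits=000000000
Op 1: insert bee -> sets bits 6 7 8 -> bits=000000111
Op 2: insert elk -> sets bits 3 6 8 -> bits=000100111
Op 3: query ape -> checks bit1=0, bit7=1 (has a 0) -> no
Op 4: insert ram -> sets bits 1 6 7 -> bits=010100111
Op 5: query fox -> checks bit3=1, bit7=1 (all 1) -> maybe
Op 6: insert rat -> sets bits 0 7 -> bits=110100111
Query results in order: no maybe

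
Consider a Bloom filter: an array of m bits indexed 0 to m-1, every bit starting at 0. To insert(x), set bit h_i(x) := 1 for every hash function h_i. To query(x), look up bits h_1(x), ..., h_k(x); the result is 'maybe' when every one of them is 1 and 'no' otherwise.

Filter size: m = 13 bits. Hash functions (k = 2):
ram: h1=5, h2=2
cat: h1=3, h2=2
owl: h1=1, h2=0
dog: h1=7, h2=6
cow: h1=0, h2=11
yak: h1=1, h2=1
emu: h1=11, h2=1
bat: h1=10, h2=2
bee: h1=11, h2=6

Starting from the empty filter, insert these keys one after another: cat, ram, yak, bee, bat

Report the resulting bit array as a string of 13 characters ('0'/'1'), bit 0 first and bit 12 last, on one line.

Start: bits=0000000000000
After insert 'cat': sets bits 2 3 -> bits=0011000000000
After insert 'ram': sets bits 2 5 -> bits=0011010000000
After insert 'yak': sets bits 1 -> bits=0111010000000
After insert 'bee': sets bits 6 11 -> bits=0111011000010
After insert 'bat': sets bits 2 10 -> bits=0111011000110

Answer: 0111011000110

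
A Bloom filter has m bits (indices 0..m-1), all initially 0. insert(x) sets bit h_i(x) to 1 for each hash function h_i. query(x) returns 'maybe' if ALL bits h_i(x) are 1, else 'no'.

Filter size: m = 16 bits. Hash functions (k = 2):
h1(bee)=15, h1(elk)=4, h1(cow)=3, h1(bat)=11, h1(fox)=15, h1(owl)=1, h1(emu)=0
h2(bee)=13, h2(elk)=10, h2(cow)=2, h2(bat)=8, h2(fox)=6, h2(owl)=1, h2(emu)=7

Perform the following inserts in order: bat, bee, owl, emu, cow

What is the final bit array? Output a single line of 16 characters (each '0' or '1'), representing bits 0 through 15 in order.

Answer: 1111000110010101

Derivation:
Start: bits=0000000000000000
After insert 'bat': sets bits 8 11 -> bits=0000000010010000
After insert 'bee': sets bits 13 15 -> bits=0000000010010101
After insert 'owl': sets bits 1 -> bits=0100000010010101
After insert 'emu': sets bits 0 7 -> bits=1100000110010101
After insert 'cow': sets bits 2 3 -> bits=1111000110010101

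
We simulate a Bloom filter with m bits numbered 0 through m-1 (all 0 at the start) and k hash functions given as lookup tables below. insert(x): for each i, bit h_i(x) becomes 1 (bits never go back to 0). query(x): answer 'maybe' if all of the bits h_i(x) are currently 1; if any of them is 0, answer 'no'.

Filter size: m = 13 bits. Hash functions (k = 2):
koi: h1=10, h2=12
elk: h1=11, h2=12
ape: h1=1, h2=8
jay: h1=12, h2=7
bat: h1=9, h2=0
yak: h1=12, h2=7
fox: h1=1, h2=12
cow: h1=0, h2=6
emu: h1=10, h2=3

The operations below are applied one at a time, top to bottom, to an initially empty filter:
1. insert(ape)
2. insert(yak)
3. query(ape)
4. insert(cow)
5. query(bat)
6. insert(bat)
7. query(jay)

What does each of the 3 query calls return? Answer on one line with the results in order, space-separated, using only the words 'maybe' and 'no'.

Answer: maybe no maybe

Derivation:
Start: bits=0000000000000
Op 1: insert ape -> sets bits 1 8 -> bits=0100000010000
Op 2: insert yak -> sets bits 7 12 -> bits=0100000110001
Op 3: query ape -> checks bit1=1, bit8=1 (all 1) -> maybe
Op 4: insert cow -> sets bits 0 6 -> bits=1100001110001
Op 5: query bat -> checks bit0=1, bit9=0 (has a 0) -> no
Op 6: insert bat -> sets bits 0 9 -> bits=1100001111001
Op 7: query jay -> checks bit7=1, bit12=1 (all 1) -> maybe
Query results in order: maybe no maybe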